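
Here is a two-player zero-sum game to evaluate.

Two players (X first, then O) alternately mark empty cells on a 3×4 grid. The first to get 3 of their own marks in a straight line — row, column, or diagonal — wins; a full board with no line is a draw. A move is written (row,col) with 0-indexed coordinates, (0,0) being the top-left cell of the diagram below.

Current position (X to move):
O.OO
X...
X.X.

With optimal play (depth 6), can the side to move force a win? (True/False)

p1 X@[O.OO/X.../X.X.]: (0,1)[OXOO/X.../X.X.]+1* (1,1)[O.OO/XX../X.X.]-1 (1,2)[O.OO/X.X./X.X.]-1 (1,3)[O.OO/X..X/X.X.]-1 (2,1)[O.OO/X.../XXX.]+1 (2,3)[O.OO/X.../X.XX]-1
p2 O@[OXOO/X.../X.X.]: (1,1)[OXOO/XO../X.X.]-1* (1,2)[OXOO/X.O./X.X.]-1 (1,3)[OXOO/X..O/X.X.]-1 (2,1)[OXOO/X.../XOX.]-1 (2,3)[OXOO/X.../X.XO]-1
p3 X@[OXOO/XO../X.X.]: (1,2)[OXOO/XOX./X.X.]+1* (1,3)[OXOO/XO.X/X.X.]+0 (2,1)[OXOO/XO../XXX.]+1 (2,3)[OXOO/XO../X.XX]+1
p4 O@[OXOO/XOX./X.X.]: (1,3)[OXOO/XOXO/X.X.]-1* (2,1)[OXOO/XOX./XOX.]-1 (2,3)[OXOO/XOX./X.XO]-1
p5 X@[OXOO/XOXO/X.X.]: (2,1)[OXOO/XOXO/XXX.]+1* (2,3)[OXOO/XOXO/X.XX]+1
p6 O@[OXOO/XOXO/XXX.] terminal -1; root [O.OO/X.../X.X.] d6

X winning at [O.OO/X.../X.X.]: True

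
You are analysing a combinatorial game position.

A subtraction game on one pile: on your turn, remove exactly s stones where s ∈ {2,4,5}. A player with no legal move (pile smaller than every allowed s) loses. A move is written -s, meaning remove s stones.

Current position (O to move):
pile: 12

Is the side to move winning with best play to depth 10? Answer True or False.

O winning at [12]: True

p1 O@[12]: -2[10]-1 -4[8]+1* -5[7]+1
p2 X@[8]: -2[6]-1* -4[4]-1 -5[3]-1
p3 O@[6]: -2[4]-1 -4[2]-1 -5[1]+1*
p4 X@[1] terminal -1; root [12] d10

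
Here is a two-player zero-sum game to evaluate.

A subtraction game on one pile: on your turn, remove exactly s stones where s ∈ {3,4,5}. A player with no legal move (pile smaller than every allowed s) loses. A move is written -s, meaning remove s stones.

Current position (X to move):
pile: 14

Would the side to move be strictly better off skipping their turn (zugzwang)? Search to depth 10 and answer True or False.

zugzwang(14, X) = False

p1 X@[14]: -3[11]-1 -4[10]+1* -5[9]+1
p2 O@[10]: -3[7]-1* -4[6]-1 -5[5]-1
p3 X@[7]: -3[4]-1 -4[3]-1 -5[2]+1*
p4 O@[2] terminal -1; root [14] d10
suppose X passes — search the same position with O to move:
pass> p1 O@[14]: -3[11]-1 -4[10]+1* -5[9]+1
pass> p2 X@[10]: -3[7]-1* -4[6]-1 -5[5]-1
pass> p3 O@[7]: -3[4]-1 -4[3]-1 -5[2]+1*
pass> p4 X@[2] terminal -1; root [14] d10
for X: play +1, pass -1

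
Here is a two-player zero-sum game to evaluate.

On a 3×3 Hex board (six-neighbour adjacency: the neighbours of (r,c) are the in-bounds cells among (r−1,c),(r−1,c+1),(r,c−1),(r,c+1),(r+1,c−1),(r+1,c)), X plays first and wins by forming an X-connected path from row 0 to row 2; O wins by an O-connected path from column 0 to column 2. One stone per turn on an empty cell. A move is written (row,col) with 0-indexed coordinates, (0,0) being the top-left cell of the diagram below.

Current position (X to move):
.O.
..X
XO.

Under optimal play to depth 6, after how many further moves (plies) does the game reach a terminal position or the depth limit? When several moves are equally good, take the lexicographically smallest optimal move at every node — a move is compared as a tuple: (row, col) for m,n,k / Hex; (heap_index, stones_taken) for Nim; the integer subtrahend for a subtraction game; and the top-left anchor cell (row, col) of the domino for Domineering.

PV length from [.O./..X/XO.]: 3 plies

p1 X@[.O./..X/XO.]: (0,0)[XO./..X/XO.]+1* (0,2)[.OX/..X/XO.]+1 (1,0)[.O./X.X/XO.]+1 (1,1)[.O./.XX/XO.]-1 (2,2)[.O./..X/XOX]-1
p2 O@[XO./..X/XO.]: (0,2)[XOO/..X/XO.]-1* (1,0)[XO./O.X/XO.]-1 (1,1)[XO./.OX/XO.]-1 (2,2)[XO./..X/XOO]-1
p3 X@[XOO/..X/XO.]: (1,0)[XOO/X.X/XO.]+1* (1,1)[XOO/.XX/XO.]-1 (2,2)[XOO/..X/XOX]-1
p4 O@[XOO/X.X/XO.] terminal -1; root [.O./..X/XO.] d6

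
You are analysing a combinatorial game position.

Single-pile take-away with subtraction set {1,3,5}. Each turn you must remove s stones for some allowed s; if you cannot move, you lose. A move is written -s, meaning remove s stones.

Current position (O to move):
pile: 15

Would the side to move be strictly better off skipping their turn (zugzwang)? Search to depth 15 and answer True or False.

ply 1, O at 15 | -1=+1→14*; -3=+1→12; -5=+1→10
ply 2, X at 14 | -1=-1→13*; -3=-1→11; -5=-1→9
ply 3, O at 13 | -1=+1→12*; -3=+1→10; -5=+1→8
ply 4, X at 12 | -1=-1→11*; -3=-1→9; -5=-1→7
ply 5, O at 11 | -1=+1→10*; -3=+1→8; -5=+1→6
ply 6, X at 10 | -1=-1→9*; -3=-1→7; -5=-1→5
ply 7, O at 9 | -1=+1→8*; -3=+1→6; -5=+1→4
ply 8, X at 8 | -1=-1→7*; -3=-1→5; -5=-1→3
ply 9, O at 7 | -1=+1→6*; -3=+1→4; -5=+1→2
ply 10, X at 6 | -1=-1→5*; -3=-1→3; -5=-1→1
ply 11, O at 5 | -1=+1→4*; -3=+1→2; -5=+1→0
ply 12, X at 4 | -1=-1→3*; -3=-1→1
ply 13, O at 3 | -1=+1→2*; -3=+1→0
ply 14, X at 2 | -1=-1→1*
ply 15, O at 1 | -1=+1→0*
ply 16: 0 is terminal -1 (X); from 15 depth 15
if O skipped the turn, X would face:
~ ply 1, X at 15 | -1=+1→14*; -3=+1→12; -5=+1→10
~ ply 2, O at 14 | -1=-1→13*; -3=-1→11; -5=-1→9
~ ply 3, X at 13 | -1=+1→12*; -3=+1→10; -5=+1→8
~ ply 4, O at 12 | -1=-1→11*; -3=-1→9; -5=-1→7
~ ply 5, X at 11 | -1=+1→10*; -3=+1→8; -5=+1→6
~ ply 6, O at 10 | -1=-1→9*; -3=-1→7; -5=-1→5
~ ply 7, X at 9 | -1=+1→8*; -3=+1→6; -5=+1→4
~ ply 8, O at 8 | -1=-1→7*; -3=-1→5; -5=-1→3
~ ply 9, X at 7 | -1=+1→6*; -3=+1→4; -5=+1→2
~ ply 10, O at 6 | -1=-1→5*; -3=-1→3; -5=-1→1
~ ply 11, X at 5 | -1=+1→4*; -3=+1→2; -5=+1→0
~ ply 12, O at 4 | -1=-1→3*; -3=-1→1
~ ply 13, X at 3 | -1=+1→2*; -3=+1→0
~ ply 14, O at 2 | -1=-1→1*
~ ply 15, X at 1 | -1=+1→0*
~ ply 16: 0 is terminal -1 (O); from 15 depth 15
compare (O): move=+1 vs pass=-1

zugzwang(15, O) = False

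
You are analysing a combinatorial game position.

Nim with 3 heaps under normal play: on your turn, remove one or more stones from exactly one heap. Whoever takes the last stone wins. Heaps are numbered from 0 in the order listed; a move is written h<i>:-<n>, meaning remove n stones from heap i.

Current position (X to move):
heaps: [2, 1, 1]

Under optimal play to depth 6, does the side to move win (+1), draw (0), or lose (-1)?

value((2,1,1), X) = +1

[(2,1,1)] X move#1: h0:-1:-1/(1,1,1), h0:-2:+1/(0,1,1)*, h1:-1:-1/(2,0,1), h2:-1:-1/(2,1,0)
[(0,1,1)] O move#2: h1:-1:-1/(0,0,1)*, h2:-1:-1/(0,1,0)
[(0,0,1)] X move#3: h2:-1:+1/(0,0,0)*
[(0,0,0)] end (terminal -1, O#4); searched (2,1,1) to 6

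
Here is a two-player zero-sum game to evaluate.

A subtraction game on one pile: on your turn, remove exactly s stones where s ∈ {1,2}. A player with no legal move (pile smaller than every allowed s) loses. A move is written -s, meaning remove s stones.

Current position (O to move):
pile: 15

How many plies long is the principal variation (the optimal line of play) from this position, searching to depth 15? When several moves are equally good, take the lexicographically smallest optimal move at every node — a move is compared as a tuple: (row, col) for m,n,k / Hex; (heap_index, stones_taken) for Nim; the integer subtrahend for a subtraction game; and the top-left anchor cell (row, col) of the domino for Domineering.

ply 1, O at 15 | -1=-1→14*; -2=-1→13
ply 2, X at 14 | -1=-1→13; -2=+1→12*
ply 3, O at 12 | -1=-1→11*; -2=-1→10
ply 4, X at 11 | -1=-1→10; -2=+1→9*
ply 5, O at 9 | -1=-1→8*; -2=-1→7
ply 6, X at 8 | -1=-1→7; -2=+1→6*
ply 7, O at 6 | -1=-1→5*; -2=-1→4
ply 8, X at 5 | -1=-1→4; -2=+1→3*
ply 9, O at 3 | -1=-1→2*; -2=-1→1
ply 10, X at 2 | -1=-1→1; -2=+1→0*
ply 11: 0 is terminal -1 (O); from 15 depth 15

PV length from [15]: 10 plies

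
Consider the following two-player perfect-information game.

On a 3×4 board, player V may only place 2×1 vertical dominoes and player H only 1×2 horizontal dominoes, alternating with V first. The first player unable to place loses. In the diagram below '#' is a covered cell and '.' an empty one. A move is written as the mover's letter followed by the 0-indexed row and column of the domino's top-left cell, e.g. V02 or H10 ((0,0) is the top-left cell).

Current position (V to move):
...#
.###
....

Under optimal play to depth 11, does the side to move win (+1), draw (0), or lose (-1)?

p1 V@[...#/.###/....]: V00[#..#/####/....]-1* V10[...#/####/#...]-1
p2 H@[#..#/####/....]: H01[####/####/....]+1* H20[#..#/####/##..]+1 H21[#..#/####/.##.]+1 H22[#..#/####/..##]+1
p3 V@[####/####/....] terminal -1; root [...#/.###/....] d11

value(...#/.###/...., V) = -1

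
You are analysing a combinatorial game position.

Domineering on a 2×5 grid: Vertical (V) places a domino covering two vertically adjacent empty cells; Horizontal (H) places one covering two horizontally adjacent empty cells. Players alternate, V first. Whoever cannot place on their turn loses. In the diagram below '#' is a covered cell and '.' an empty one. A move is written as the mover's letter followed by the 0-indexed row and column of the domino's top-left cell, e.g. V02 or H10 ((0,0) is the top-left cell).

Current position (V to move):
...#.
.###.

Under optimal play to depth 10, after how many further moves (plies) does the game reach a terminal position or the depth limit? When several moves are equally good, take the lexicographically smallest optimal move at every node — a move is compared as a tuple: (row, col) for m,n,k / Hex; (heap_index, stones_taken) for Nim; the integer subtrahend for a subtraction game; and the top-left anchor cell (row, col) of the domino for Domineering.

p1 V@[...#./.###.]: V00[#..#./####.]+1* V04[...##/.####]-1
p2 H@[#..#./####.]: H01[####./####.]-1*
p3 V@[####./####.]: V04[#####/#####]+1*
p4 H@[#####/#####] terminal -1; root [...#./.###.] d10

PV length from [...#./.###.]: 3 plies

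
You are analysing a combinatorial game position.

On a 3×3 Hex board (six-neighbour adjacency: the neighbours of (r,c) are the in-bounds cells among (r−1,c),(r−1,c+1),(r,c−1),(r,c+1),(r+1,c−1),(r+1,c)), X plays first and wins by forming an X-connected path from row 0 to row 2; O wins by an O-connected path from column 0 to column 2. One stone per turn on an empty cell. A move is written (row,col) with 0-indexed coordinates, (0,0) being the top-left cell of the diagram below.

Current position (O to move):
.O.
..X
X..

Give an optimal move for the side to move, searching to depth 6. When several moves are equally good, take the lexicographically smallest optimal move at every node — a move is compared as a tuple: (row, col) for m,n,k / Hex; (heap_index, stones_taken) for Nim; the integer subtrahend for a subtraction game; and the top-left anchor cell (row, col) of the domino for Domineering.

[.O./..X/X..] O move#1: (0,0):-1/OO./..X/X.., (0,2):+1/.OO/..X/X..*, (1,0):-1/.O./O.X/X.., (1,1):-1/.O./.OX/X.., (2,1):-1/.O./..X/XO., (2,2):-1/.O./..X/X.O
[.OO/..X/X..] X move#2: (0,0):-1/XOO/..X/X..*, (1,0):-1/.OO/X.X/X.., (1,1):-1/.OO/.XX/X.., (2,1):-1/.OO/..X/XX., (2,2):-1/.OO/..X/X.X
[XOO/..X/X..] O move#3: (1,0):+1/XOO/O.X/X..*, (1,1):-1/XOO/.OX/X.., (2,1):-1/XOO/..X/XO., (2,2):-1/XOO/..X/X.O
[XOO/O.X/X..] end (terminal -1, X#4); searched .O./..X/X.. to 6

O's best at [.O./..X/X..]: (0,2)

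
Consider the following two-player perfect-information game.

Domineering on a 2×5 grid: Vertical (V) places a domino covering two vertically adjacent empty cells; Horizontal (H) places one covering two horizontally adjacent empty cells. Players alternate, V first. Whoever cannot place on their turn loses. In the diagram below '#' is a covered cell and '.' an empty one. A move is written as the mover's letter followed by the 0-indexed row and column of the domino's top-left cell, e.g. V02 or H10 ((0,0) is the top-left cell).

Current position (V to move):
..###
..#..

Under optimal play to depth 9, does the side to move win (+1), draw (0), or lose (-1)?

ply 1, V at ..###/..#.. | V00=+1→#.###/#.#..*; V01=+1→.####/.##..
ply 2, H at #.###/#.#.. | H13=-1→#.###/#.###*
ply 3, V at #.###/#.### | V01=+1→#####/#####*
ply 4: #####/##### is terminal -1 (H); from ..###/..#.. depth 9

value(..###/..#.., V) = +1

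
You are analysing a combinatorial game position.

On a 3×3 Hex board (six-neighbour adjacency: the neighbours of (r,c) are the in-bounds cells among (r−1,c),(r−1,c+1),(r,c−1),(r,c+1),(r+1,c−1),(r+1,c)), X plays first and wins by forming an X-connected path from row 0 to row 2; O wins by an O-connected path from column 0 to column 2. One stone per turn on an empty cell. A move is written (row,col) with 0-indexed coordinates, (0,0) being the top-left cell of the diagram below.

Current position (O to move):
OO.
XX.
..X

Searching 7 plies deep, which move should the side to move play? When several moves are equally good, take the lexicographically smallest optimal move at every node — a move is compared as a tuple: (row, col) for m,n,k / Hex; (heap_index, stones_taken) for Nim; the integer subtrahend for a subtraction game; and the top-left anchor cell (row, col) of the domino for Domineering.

O's best at [OO./XX./..X]: (0,2)

p1 O@[OO./XX./..X]: (0,2)[OOO/XX./..X]+1* (1,2)[OO./XXO/..X]-1 (2,0)[OO./XX./O.X]-1 (2,1)[OO./XX./.OX]-1
p2 X@[OOO/XX./..X] terminal -1; root [OO./XX./..X] d7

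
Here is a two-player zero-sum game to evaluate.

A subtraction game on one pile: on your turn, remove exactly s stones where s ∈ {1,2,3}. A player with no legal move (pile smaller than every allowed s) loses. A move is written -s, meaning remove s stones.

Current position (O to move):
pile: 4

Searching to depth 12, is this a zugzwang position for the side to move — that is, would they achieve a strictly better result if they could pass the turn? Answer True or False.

p1 O@[4]: -1[3]-1* -2[2]-1 -3[1]-1
p2 X@[3]: -1[2]-1 -2[1]-1 -3[0]+1*
p3 O@[0] terminal -1; root [4] d12
if O skipped the turn, X would face:
~ p1 X@[4]: -1[3]-1* -2[2]-1 -3[1]-1
~ p2 O@[3]: -1[2]-1 -2[1]-1 -3[0]+1*
~ p3 X@[0] terminal -1; root [4] d12
compare (O): move=-1 vs pass=+1

zugzwang(4, O) = True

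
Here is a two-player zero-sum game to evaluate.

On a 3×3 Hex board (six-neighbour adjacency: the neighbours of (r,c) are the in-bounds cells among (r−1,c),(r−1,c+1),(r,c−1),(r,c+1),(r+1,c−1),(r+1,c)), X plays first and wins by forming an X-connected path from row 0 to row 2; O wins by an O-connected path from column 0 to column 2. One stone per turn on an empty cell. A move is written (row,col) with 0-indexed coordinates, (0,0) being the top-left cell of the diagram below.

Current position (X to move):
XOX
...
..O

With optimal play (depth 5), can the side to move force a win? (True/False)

[XOX/.../..O] X move#1: (1,0):+1/XOX/X../..O*, (1,1):+1/XOX/.X./..O, (1,2):+1/XOX/..X/..O, (2,0):+1/XOX/.../X.O, (2,1):+1/XOX/.../.XO
[XOX/X../..O] O move#2: (1,1):-1/XOX/XO./..O*, (1,2):-1/XOX/X.O/..O, (2,0):-1/XOX/X../O.O, (2,1):-1/XOX/X../.OO
[XOX/XO./..O] X move#3: (1,2):+1/XOX/XOX/..O*, (2,0):+1/XOX/XO./X.O, (2,1):+1/XOX/XO./.XO
[XOX/XOX/..O] O move#4: (2,0):-1/XOX/XOX/O.O*, (2,1):-1/XOX/XOX/.OO
[XOX/XOX/O.O] X move#5: (2,1):+1/XOX/XOX/OXO*
[XOX/XOX/OXO] end (terminal -1, O#6); searched XOX/.../..O to 5

X winning at [XOX/.../..O]: True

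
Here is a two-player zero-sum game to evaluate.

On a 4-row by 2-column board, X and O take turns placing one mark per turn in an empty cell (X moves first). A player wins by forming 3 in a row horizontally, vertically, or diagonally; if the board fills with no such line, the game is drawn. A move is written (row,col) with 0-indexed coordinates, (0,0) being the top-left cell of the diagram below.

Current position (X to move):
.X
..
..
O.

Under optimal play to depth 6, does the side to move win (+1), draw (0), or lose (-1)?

value(.X/../../O., X) = 0

[.X/../../O.] X move#1: (0,0):+0/XX/../../O.*, (1,0):+0/.X/X./../O., (1,1):+0/.X/.X/../O., (2,0):+0/.X/../X./O., (2,1):+0/.X/../.X/O., (3,1):+0/.X/../../OX
[XX/../../O.] O move#2: (1,0):+0/XX/O./../O.*, (1,1):+0/XX/.O/../O., (2,0):+0/XX/../O./O., (2,1):+0/XX/../.O/O., (3,1):+0/XX/../../OO
[XX/O./../O.] X move#3: (1,1):-1/XX/OX/../O., (2,0):+0/XX/O./X./O.*, (2,1):-1/XX/O./.X/O., (3,1):-1/XX/O./../OX
[XX/O./X./O.] O move#4: (1,1):+0/XX/OO/X./O.*, (2,1):+0/XX/O./XO/O., (3,1):+0/XX/O./X./OO
[XX/OO/X./O.] X move#5: (2,1):+0/XX/OO/XX/O.*, (3,1):+0/XX/OO/X./OX
[XX/OO/XX/O.] O move#6: (3,1):+0/XX/OO/XX/OO*
[XX/OO/XX/OO] end (terminal +0, X#7); searched .X/../../O. to 6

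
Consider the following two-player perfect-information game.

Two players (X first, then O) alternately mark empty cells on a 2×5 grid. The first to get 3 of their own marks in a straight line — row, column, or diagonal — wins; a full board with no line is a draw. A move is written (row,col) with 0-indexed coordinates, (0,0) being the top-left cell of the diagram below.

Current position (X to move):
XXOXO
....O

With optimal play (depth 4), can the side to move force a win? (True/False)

X winning at [XXOXO/....O]: False

p1 X@[XXOXO/....O]: (1,0)[XXOXO/X...O]+0* (1,1)[XXOXO/.X..O]+0 (1,2)[XXOXO/..X.O]+0 (1,3)[XXOXO/...XO]+0
p2 O@[XXOXO/X...O]: (1,1)[XXOXO/XO..O]+0* (1,2)[XXOXO/X.O.O]+0 (1,3)[XXOXO/X..OO]+0
p3 X@[XXOXO/XO..O]: (1,2)[XXOXO/XOX.O]+0* (1,3)[XXOXO/XO.XO]+0
p4 O@[XXOXO/XOX.O]: (1,3)[XXOXO/XOXOO]+0*
p5 X@[XXOXO/XOXOO] terminal +0; root [XXOXO/....O] d4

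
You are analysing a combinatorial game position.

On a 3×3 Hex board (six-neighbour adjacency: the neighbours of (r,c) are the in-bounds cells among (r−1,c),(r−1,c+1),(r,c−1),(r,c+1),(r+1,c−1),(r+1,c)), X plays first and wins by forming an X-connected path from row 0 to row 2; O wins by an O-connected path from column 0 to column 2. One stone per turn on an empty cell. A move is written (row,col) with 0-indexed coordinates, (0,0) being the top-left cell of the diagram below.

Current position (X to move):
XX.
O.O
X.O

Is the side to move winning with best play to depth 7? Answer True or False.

X winning at [XX./O.O/X.O]: True

[XX./O.O/X.O] X move#1: (0,2):-1/XXX/O.O/X.O, (1,1):+1/XX./OXO/X.O*, (2,1):-1/XX./O.O/XXO
[XX./OXO/X.O] end (terminal -1, O#2); searched XX./O.O/X.O to 7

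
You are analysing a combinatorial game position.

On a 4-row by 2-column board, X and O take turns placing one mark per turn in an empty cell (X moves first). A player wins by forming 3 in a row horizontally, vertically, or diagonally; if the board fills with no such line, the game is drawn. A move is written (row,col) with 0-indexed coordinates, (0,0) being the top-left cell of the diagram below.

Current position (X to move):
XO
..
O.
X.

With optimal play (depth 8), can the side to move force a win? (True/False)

X winning at [XO/../O./X.]: False

ply 1, X at XO/../O./X. | (1,0)=+0→XO/X./O./X.*; (1,1)=+0→XO/.X/O./X.; (2,1)=+0→XO/../OX/X.; (3,1)=+0→XO/../O./XX
ply 2, O at XO/X./O./X. | (1,1)=+0→XO/XO/O./X.*; (2,1)=+0→XO/X./OO/X.; (3,1)=+0→XO/X./O./XO
ply 3, X at XO/XO/O./X. | (2,1)=+0→XO/XO/OX/X.*; (3,1)=-1→XO/XO/O./XX
ply 4, O at XO/XO/OX/X. | (3,1)=+0→XO/XO/OX/XO*
ply 5: XO/XO/OX/XO is terminal +0 (X); from XO/../O./X. depth 8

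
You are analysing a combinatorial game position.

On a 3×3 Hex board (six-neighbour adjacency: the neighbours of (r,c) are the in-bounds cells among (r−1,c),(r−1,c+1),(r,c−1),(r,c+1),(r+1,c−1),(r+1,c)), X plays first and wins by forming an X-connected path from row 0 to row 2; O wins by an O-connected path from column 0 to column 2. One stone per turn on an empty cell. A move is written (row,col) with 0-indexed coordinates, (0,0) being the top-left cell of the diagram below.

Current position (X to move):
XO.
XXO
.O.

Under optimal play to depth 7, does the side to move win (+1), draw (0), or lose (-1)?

[XO./XXO/.O.] X move#1: (0,2):-1/XOX/XXO/.O., (2,0):+1/XO./XXO/XO.*, (2,2):-1/XO./XXO/.OX
[XO./XXO/XO.] end (terminal -1, O#2); searched XO./XXO/.O. to 7

value(XO./XXO/.O., X) = +1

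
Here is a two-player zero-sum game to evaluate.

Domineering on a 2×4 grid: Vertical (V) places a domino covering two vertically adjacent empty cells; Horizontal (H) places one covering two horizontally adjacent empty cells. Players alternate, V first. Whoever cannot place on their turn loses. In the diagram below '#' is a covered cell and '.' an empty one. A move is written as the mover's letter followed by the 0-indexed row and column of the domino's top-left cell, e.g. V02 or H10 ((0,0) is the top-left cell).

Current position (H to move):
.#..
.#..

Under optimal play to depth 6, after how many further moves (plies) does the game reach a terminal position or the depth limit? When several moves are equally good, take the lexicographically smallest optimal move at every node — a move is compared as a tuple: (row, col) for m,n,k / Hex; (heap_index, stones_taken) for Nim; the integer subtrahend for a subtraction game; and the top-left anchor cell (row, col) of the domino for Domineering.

PV length from [.#../.#..]: 3 plies

p1 H@[.#../.#..]: H02[.###/.#..]+1* H12[.#../.###]+1
p2 V@[.###/.#..]: V00[####/##..]-1*
p3 H@[####/##..]: H12[####/####]+1*
p4 V@[####/####] terminal -1; root [.#../.#..] d6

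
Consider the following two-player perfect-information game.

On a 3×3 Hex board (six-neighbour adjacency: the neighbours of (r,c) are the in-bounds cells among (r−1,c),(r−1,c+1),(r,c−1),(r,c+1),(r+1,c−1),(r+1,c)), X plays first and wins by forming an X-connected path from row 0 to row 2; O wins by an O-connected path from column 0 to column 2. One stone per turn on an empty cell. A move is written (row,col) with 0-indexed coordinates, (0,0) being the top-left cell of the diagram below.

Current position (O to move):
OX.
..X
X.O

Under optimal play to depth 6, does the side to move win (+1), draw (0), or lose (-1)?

ply 1, O at OX./..X/X.O | (0,2)=-1→OXO/..X/X.O*; (1,0)=-1→OX./O.X/X.O; (1,1)=-1→OX./.OX/X.O; (2,1)=-1→OX./..X/XOO
ply 2, X at OXO/..X/X.O | (1,0)=+1→OXO/X.X/X.O*; (1,1)=+1→OXO/.XX/X.O; (2,1)=+1→OXO/..X/XXO
ply 3: OXO/X.X/X.O is terminal -1 (O); from OX./..X/X.O depth 6

value(OX./..X/X.O, O) = -1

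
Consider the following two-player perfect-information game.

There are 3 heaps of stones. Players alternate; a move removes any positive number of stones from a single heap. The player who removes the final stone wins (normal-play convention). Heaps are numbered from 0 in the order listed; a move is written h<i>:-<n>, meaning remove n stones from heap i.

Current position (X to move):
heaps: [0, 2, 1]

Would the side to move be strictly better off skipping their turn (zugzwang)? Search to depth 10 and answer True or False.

zugzwang((0,2,1), X) = False

ply 1, X at (0,2,1) | h1:-1=+1→(0,1,1)*; h1:-2=-1→(0,0,1); h2:-1=-1→(0,2,0)
ply 2, O at (0,1,1) | h1:-1=-1→(0,0,1)*; h2:-1=-1→(0,1,0)
ply 3, X at (0,0,1) | h2:-1=+1→(0,0,0)*
ply 4: (0,0,0) is terminal -1 (O); from (0,2,1) depth 10
suppose X passes — search the same position with O to move:
pass> ply 1, O at (0,2,1) | h1:-1=+1→(0,1,1)*; h1:-2=-1→(0,0,1); h2:-1=-1→(0,2,0)
pass> ply 2, X at (0,1,1) | h1:-1=-1→(0,0,1)*; h2:-1=-1→(0,1,0)
pass> ply 3, O at (0,0,1) | h2:-1=+1→(0,0,0)*
pass> ply 4: (0,0,0) is terminal -1 (X); from (0,2,1) depth 10
for X: play +1, pass -1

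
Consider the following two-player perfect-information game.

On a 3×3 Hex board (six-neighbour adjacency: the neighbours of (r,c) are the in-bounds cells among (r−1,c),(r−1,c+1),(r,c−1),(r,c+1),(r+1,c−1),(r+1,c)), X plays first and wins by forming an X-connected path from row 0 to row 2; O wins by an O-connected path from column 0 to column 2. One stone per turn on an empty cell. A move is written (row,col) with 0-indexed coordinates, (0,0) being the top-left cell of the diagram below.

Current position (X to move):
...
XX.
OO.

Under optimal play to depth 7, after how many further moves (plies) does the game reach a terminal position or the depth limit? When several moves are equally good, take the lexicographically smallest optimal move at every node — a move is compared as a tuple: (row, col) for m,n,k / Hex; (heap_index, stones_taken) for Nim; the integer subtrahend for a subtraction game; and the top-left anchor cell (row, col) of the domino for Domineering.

PV length from [.../XX./OO.]: 4 plies

ply 1, X at .../XX./OO. | (0,0)=-1→X../XX./OO.*; (0,1)=-1→.X./XX./OO.; (0,2)=-1→..X/XX./OO.; (1,2)=-1→.../XXX/OO.; (2,2)=-1→.../XX./OOX
ply 2, O at X../XX./OO. | (0,1)=+1→XO./XX./OO.*; (0,2)=+1→X.O/XX./OO.; (1,2)=+1→X../XXO/OO.; (2,2)=+1→X../XX./OOO
ply 3, X at XO./XX./OO. | (0,2)=-1→XOX/XX./OO.*; (1,2)=-1→XO./XXX/OO.; (2,2)=-1→XO./XX./OOX
ply 4, O at XOX/XX./OO. | (1,2)=+1→XOX/XXO/OO.*; (2,2)=+1→XOX/XX./OOO
ply 5: XOX/XXO/OO. is terminal -1 (X); from .../XX./OO. depth 7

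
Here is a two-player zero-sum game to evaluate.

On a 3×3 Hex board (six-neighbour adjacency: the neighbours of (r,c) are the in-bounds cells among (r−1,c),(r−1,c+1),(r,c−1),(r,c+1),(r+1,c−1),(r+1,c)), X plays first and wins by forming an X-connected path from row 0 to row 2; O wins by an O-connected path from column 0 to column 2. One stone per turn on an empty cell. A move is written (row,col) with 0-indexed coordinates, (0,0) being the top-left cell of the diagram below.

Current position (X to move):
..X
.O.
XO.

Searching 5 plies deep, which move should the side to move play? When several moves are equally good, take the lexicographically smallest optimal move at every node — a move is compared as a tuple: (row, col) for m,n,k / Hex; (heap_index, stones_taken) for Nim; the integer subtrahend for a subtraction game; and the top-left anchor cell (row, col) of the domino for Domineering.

X's best at [..X/.O./XO.]: (1,0)

ply 1, X at ..X/.O./XO. | (0,0)=-1→X.X/.O./XO.; (0,1)=-1→.XX/.O./XO.; (1,0)=+1→..X/XO./XO.*; (1,2)=+1→..X/.OX/XO.; (2,2)=+1→..X/.O./XOX
ply 2, O at ..X/XO./XO. | (0,0)=-1→O.X/XO./XO.*; (0,1)=-1→.OX/XO./XO.; (1,2)=-1→..X/XOO/XO.; (2,2)=-1→..X/XO./XOO
ply 3, X at O.X/XO./XO. | (0,1)=+1→OXX/XO./XO.*; (1,2)=+1→O.X/XOX/XO.; (2,2)=+1→O.X/XO./XOX
ply 4: OXX/XO./XO. is terminal -1 (O); from ..X/.O./XO. depth 5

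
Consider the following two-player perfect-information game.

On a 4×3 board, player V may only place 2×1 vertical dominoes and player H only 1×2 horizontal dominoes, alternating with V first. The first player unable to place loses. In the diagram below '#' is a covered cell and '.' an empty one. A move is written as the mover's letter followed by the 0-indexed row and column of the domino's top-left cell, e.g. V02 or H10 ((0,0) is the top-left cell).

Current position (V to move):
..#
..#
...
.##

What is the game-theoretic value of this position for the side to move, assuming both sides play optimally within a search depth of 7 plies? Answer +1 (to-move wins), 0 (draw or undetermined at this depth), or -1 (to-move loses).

value(..#/..#/.../.##, V) = +1

p1 V@[..#/..#/.../.##]: V00[#.#/#.#/.../.##]+1* V01[.##/.##/.../.##]+1 V10[..#/#.#/#../.##]+1 V11[..#/.##/.#./.##]+1 V20[..#/..#/#../###]-1
p2 H@[#.#/#.#/.../.##]: H20[#.#/#.#/##./.##]-1* H21[#.#/#.#/.##/.##]-1
p3 V@[#.#/#.#/##./.##]: V01[###/###/##./.##]+1*
p4 H@[###/###/##./.##] terminal -1; root [..#/..#/.../.##] d7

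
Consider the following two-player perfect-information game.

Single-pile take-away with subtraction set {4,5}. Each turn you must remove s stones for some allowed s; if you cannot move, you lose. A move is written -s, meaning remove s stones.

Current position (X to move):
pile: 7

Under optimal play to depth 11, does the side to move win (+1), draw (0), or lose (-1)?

value(7, X) = +1

ply 1, X at 7 | -4=+1→3*; -5=+1→2
ply 2: 3 is terminal -1 (O); from 7 depth 11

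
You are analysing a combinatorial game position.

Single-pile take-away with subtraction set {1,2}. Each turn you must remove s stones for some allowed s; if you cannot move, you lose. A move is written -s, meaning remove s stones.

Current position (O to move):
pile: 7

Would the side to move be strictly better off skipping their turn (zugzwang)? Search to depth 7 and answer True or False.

zugzwang(7, O) = False

ply 1, O at 7 | -1=+1→6*; -2=-1→5
ply 2, X at 6 | -1=-1→5*; -2=-1→4
ply 3, O at 5 | -1=-1→4; -2=+1→3*
ply 4, X at 3 | -1=-1→2*; -2=-1→1
ply 5, O at 2 | -1=-1→1; -2=+1→0*
ply 6: 0 is terminal -1 (X); from 7 depth 7
pass branch (X moves first from the same position):
  | ply 1, X at 7 | -1=+1→6*; -2=-1→5
  | ply 2, O at 6 | -1=-1→5*; -2=-1→4
  | ply 3, X at 5 | -1=-1→4; -2=+1→3*
  | ply 4, O at 3 | -1=-1→2*; -2=-1→1
  | ply 5, X at 2 | -1=-1→1; -2=+1→0*
  | ply 6: 0 is terminal -1 (O); from 7 depth 7
O moving scores +1; O passing scores -1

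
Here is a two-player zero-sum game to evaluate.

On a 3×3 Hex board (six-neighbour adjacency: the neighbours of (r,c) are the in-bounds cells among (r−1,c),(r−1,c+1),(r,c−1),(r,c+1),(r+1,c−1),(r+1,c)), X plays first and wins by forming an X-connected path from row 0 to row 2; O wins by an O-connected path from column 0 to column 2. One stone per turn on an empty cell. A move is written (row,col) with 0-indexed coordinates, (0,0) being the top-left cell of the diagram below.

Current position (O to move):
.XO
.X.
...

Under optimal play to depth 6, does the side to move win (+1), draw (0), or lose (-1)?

[.XO/.X./...] O move#1: (0,0):-1/OXO/.X./...*, (1,0):-1/.XO/OX./..., (1,2):-1/.XO/.XO/..., (2,0):-1/.XO/.X./O.., (2,1):-1/.XO/.X./.O., (2,2):-1/.XO/.X./..O
[OXO/.X./...] X move#2: (1,0):+1/OXO/XX./...*, (1,2):+1/OXO/.XX/..., (2,0):+1/OXO/.X./X.., (2,1):+1/OXO/.X./.X., (2,2):+1/OXO/.X./..X
[OXO/XX./...] O move#3: (1,2):-1/OXO/XXO/...*, (2,0):-1/OXO/XX./O.., (2,1):-1/OXO/XX./.O., (2,2):-1/OXO/XX./..O
[OXO/XXO/...] X move#4: (2,0):+1/OXO/XXO/X..*, (2,1):+1/OXO/XXO/.X., (2,2):+1/OXO/XXO/..X
[OXO/XXO/X..] end (terminal -1, O#5); searched .XO/.X./... to 6

value(.XO/.X./..., O) = -1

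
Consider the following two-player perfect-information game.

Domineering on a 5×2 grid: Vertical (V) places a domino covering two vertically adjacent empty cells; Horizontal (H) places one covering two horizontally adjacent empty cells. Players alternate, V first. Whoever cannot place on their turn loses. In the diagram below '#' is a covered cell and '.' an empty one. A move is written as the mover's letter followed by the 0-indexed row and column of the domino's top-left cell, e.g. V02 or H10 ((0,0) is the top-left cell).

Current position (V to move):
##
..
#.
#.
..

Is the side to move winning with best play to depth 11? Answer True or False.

[##/../#./#./..] V move#1: V11:-1/##/.#/##/#./..*, V21:-1/##/../##/##/.., V31:-1/##/../#./##/.#
[##/.#/##/#./..] H move#2: H40:+1/##/.#/##/#./##*
[##/.#/##/#./##] end (terminal -1, V#3); searched ##/../#./#./.. to 11

V winning at [##/../#./#./..]: False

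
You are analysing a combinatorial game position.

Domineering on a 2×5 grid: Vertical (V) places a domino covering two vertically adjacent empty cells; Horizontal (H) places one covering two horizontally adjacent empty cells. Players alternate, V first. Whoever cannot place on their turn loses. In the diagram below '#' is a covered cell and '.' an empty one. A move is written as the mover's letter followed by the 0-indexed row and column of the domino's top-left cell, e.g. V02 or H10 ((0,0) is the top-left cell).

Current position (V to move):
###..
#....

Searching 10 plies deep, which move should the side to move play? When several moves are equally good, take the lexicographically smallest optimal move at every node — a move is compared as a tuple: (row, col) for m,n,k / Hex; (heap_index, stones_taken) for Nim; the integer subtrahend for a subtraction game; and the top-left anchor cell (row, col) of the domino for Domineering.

p1 V@[###../#....]: V03[####./#..#.]+1* V04[###.#/#...#]-1
p2 H@[####./#..#.]: H11[####./####.]-1*
p3 V@[####./####.]: V04[#####/#####]+1*
p4 H@[#####/#####] terminal -1; root [###../#....] d10

V's best at [###../#....]: V03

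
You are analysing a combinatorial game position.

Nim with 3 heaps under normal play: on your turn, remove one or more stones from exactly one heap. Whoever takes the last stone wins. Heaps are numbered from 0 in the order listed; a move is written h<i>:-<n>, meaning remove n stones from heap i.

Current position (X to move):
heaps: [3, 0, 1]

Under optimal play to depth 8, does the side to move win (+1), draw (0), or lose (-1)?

[(3,0,1)] X move#1: h0:-1:-1/(2,0,1), h0:-2:+1/(1,0,1)*, h0:-3:-1/(0,0,1), h2:-1:-1/(3,0,0)
[(1,0,1)] O move#2: h0:-1:-1/(0,0,1)*, h2:-1:-1/(1,0,0)
[(0,0,1)] X move#3: h2:-1:+1/(0,0,0)*
[(0,0,0)] end (terminal -1, O#4); searched (3,0,1) to 8

value((3,0,1), X) = +1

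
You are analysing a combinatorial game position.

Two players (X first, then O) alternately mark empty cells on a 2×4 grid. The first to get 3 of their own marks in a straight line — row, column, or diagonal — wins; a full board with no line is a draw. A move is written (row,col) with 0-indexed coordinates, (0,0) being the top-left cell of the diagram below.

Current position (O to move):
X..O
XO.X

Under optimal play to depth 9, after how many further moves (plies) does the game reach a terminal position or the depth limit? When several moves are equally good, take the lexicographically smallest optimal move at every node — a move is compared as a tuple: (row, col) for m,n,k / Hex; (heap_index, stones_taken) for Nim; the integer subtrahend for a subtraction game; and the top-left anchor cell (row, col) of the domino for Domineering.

p1 O@[X..O/XO.X]: (0,1)[XO.O/XO.X]+0* (0,2)[X.OO/XO.X]+0 (1,2)[X..O/XOOX]+0
p2 X@[XO.O/XO.X]: (0,2)[XOXO/XO.X]+0* (1,2)[XO.O/XOXX]-1
p3 O@[XOXO/XO.X]: (1,2)[XOXO/XOOX]+0*
p4 X@[XOXO/XOOX] terminal +0; root [X..O/XO.X] d9

PV length from [X..O/XO.X]: 3 plies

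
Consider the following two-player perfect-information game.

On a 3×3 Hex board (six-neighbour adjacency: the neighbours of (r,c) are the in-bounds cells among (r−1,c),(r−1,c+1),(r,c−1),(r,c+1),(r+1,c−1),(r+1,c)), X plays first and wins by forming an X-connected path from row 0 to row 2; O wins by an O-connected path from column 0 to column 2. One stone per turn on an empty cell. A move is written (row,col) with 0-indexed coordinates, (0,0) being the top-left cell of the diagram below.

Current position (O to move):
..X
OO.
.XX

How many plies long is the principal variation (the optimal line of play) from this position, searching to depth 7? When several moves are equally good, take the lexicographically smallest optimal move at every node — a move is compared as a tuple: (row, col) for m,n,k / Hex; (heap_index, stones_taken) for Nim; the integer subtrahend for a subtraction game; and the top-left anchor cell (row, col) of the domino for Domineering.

p1 O@[..X/OO./.XX]: (0,0)[O.X/OO./.XX]-1 (0,1)[.OX/OO./.XX]-1 (1,2)[..X/OOO/.XX]+1* (2,0)[..X/OO./OXX]-1
p2 X@[..X/OOO/.XX] terminal -1; root [..X/OO./.XX] d7

PV length from [..X/OO./.XX]: 1 ply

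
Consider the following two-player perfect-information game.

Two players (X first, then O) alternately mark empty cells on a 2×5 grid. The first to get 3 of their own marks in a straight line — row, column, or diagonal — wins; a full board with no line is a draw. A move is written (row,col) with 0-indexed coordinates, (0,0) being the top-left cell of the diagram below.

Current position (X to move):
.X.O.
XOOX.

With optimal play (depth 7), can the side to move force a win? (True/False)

p1 X@[.X.O./XOOX.]: (0,0)[XX.O./XOOX.]+0* (0,2)[.XXO./XOOX.]+0 (0,4)[.X.OX/XOOX.]+0 (1,4)[.X.O./XOOXX]+0
p2 O@[XX.O./XOOX.]: (0,2)[XXOO./XOOX.]+0* (0,4)[XX.OO/XOOX.]-1 (1,4)[XX.O./XOOXO]-1
p3 X@[XXOO./XOOX.]: (0,4)[XXOOX/XOOX.]+0* (1,4)[XXOO./XOOXX]-1
p4 O@[XXOOX/XOOX.]: (1,4)[XXOOX/XOOXO]+0*
p5 X@[XXOOX/XOOXO] terminal +0; root [.X.O./XOOX.] d7

X winning at [.X.O./XOOX.]: False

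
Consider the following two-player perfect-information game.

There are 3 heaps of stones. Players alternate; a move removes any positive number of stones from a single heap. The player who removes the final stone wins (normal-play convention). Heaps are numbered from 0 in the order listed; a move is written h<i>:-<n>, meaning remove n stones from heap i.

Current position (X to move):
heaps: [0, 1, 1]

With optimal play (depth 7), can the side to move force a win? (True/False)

X winning at [(0,1,1)]: False

p1 X@[(0,1,1)]: h1:-1[(0,0,1)]-1* h2:-1[(0,1,0)]-1
p2 O@[(0,0,1)]: h2:-1[(0,0,0)]+1*
p3 X@[(0,0,0)] terminal -1; root [(0,1,1)] d7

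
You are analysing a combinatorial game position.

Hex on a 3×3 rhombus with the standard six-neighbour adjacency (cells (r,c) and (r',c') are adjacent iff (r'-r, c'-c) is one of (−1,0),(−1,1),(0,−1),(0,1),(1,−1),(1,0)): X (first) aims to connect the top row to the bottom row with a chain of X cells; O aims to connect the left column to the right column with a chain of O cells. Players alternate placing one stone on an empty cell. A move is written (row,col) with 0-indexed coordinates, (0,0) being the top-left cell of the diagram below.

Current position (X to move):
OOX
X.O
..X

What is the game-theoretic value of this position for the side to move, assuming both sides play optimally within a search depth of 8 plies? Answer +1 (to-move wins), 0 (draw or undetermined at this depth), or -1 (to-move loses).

p1 X@[OOX/X.O/..X]: (1,1)[OOX/XXO/..X]+1* (2,0)[OOX/X.O/X.X]-1 (2,1)[OOX/X.O/.XX]-1
p2 O@[OOX/XXO/..X]: (2,0)[OOX/XXO/O.X]-1* (2,1)[OOX/XXO/.OX]-1
p3 X@[OOX/XXO/O.X]: (2,1)[OOX/XXO/OXX]+1*
p4 O@[OOX/XXO/OXX] terminal -1; root [OOX/X.O/..X] d8

value(OOX/X.O/..X, X) = +1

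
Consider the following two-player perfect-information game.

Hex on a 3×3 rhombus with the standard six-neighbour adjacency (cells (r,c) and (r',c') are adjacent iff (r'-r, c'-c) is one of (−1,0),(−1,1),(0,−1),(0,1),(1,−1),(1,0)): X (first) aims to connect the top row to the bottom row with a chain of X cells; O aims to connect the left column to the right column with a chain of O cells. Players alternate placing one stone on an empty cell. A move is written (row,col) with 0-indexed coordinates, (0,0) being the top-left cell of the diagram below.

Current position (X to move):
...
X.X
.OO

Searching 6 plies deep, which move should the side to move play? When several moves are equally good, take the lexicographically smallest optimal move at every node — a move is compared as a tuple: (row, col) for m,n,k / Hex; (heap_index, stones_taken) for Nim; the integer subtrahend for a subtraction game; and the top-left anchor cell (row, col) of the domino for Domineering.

[.../X.X/.OO] X move#1: (0,0):-1/X../X.X/.OO, (0,1):-1/.X./X.X/.OO, (0,2):-1/..X/X.X/.OO, (1,1):-1/.../XXX/.OO, (2,0):+1/.../X.X/XOO*
[.../X.X/XOO] O move#2: (0,0):-1/O../X.X/XOO*, (0,1):-1/.O./X.X/XOO, (0,2):-1/..O/X.X/XOO, (1,1):-1/.../XOX/XOO
[O../X.X/XOO] X move#3: (0,1):+1/OX./X.X/XOO*, (0,2):+1/O.X/X.X/XOO, (1,1):+1/O../XXX/XOO
[OX./X.X/XOO] end (terminal -1, O#4); searched .../X.X/.OO to 6

X's best at [.../X.X/.OO]: (2,0)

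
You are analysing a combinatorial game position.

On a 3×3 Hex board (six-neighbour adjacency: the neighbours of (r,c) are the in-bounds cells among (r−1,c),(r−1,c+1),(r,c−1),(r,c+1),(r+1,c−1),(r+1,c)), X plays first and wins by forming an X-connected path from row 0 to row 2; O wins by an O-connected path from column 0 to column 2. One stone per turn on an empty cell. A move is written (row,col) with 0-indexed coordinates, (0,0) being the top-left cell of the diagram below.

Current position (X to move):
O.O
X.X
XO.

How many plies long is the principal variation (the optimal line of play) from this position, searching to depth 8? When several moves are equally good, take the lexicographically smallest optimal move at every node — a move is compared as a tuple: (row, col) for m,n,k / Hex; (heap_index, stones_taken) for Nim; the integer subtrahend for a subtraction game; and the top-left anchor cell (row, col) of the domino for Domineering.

PV length from [O.O/X.X/XO.]: 1 ply

p1 X@[O.O/X.X/XO.]: (0,1)[OXO/X.X/XO.]+1* (1,1)[O.O/XXX/XO.]-1 (2,2)[O.O/X.X/XOX]-1
p2 O@[OXO/X.X/XO.] terminal -1; root [O.O/X.X/XO.] d8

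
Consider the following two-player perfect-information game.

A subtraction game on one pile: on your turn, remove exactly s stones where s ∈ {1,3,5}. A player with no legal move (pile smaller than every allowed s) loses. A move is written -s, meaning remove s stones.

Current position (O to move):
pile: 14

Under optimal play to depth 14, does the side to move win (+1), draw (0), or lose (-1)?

value(14, O) = -1

p1 O@[14]: -1[13]-1* -3[11]-1 -5[9]-1
p2 X@[13]: -1[12]+1* -3[10]+1 -5[8]+1
p3 O@[12]: -1[11]-1* -3[9]-1 -5[7]-1
p4 X@[11]: -1[10]+1* -3[8]+1 -5[6]+1
p5 O@[10]: -1[9]-1* -3[7]-1 -5[5]-1
p6 X@[9]: -1[8]+1* -3[6]+1 -5[4]+1
p7 O@[8]: -1[7]-1* -3[5]-1 -5[3]-1
p8 X@[7]: -1[6]+1* -3[4]+1 -5[2]+1
p9 O@[6]: -1[5]-1* -3[3]-1 -5[1]-1
p10 X@[5]: -1[4]+1* -3[2]+1 -5[0]+1
p11 O@[4]: -1[3]-1* -3[1]-1
p12 X@[3]: -1[2]+1* -3[0]+1
p13 O@[2]: -1[1]-1*
p14 X@[1]: -1[0]+1*
p15 O@[0] terminal -1; root [14] d14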